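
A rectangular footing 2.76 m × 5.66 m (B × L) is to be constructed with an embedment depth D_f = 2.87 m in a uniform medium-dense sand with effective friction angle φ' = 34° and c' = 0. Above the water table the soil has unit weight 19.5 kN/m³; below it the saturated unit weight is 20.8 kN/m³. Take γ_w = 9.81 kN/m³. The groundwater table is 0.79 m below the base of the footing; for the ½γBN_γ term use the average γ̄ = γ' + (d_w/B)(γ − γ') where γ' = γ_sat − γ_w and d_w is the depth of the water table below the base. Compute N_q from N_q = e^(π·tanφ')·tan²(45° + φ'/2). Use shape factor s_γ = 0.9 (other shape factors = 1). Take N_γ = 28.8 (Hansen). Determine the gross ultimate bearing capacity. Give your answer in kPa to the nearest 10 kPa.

tan34° = 0.6745, so N_q = e^(π×0.6745)·tan²(62°) = 8.323 × 3.537 = 29.44.
Effective surcharge at the founding depth q = γ·D_f = 19.5 × 2.87 = 55.965 kPa.
With d_w = 0.79 m < B, γ̄ = 10.99 + (0.79/2.76) × (19.5 − 10.99) = 13.426 kN/m³.
q_ult = q·N_q + 0.5·γ·B·N_γ·s_γ
     = 55.965 × 29.44 + 0.5 × 13.426 × 2.76 × 28.8 × 0.9
     = 1647.6 + 480.24 = 2127.8 kPa.

q_ult ≈ 2130 kPa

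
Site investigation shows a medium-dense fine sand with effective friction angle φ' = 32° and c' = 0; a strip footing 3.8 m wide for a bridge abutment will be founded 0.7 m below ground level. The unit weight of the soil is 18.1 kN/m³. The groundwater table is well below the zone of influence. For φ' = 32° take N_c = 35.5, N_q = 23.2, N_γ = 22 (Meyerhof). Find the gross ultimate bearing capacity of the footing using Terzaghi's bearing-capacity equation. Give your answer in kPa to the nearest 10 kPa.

q_ult ≈ 1050 kPa

Effective surcharge at the founding depth q = γ·D_f = 18.1 × 0.7 = 12.67 kPa.
q_ult = q·N_q + 0.5·γ·B·N_γ
     = 12.67 × 23.2 + 0.5 × 18.1 × 3.8 × 22
     = 293.94 + 756.58 = 1050.5 kPa.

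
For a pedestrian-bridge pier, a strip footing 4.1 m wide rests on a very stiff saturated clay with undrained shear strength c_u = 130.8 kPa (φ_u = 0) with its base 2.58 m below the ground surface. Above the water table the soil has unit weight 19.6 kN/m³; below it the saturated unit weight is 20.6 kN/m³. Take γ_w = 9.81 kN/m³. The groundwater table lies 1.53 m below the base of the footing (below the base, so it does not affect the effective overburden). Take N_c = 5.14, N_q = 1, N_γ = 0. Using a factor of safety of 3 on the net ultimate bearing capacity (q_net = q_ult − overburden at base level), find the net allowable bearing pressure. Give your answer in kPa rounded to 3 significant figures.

Effective surcharge at the founding depth q = γ·D_f = 19.6 × 2.58 = 50.568 kPa.
q_ult = c·N_c + q·N_q
     = 130.8 × 5.14 + 50.568 × 1
     = 672.31 + 50.568 = 722.88 kPa.
q_net = 722.88 − 50.568 = 672.31 kPa.
q_all(net) = 672.31 / 3 = 224.1 kPa.

q_all(net) ≈ 224 kPa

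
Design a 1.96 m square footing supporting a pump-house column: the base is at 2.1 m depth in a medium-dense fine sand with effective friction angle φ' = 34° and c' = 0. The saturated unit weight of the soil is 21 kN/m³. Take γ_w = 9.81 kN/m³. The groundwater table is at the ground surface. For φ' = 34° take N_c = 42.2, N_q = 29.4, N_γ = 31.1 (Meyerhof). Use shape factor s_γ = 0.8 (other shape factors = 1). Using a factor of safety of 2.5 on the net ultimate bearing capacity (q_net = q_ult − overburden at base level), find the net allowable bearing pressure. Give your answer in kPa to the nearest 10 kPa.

With the water table at the surface the whole profile is submerged: γ' = 21 − 9.81 = 11.19 kN/m³, so q = γ'·D_f = 23.499 kPa; the same γ' applies in the ½γBN_γ term.
q_ult = q·N_q + 0.5·γ·B·N_γ·s_γ
     = 23.499 × 29.4 + 0.5 × 11.19 × 1.96 × 31.1 × 0.8
     = 690.87 + 272.84 = 963.71 kPa.
q_net = 963.71 − 23.499 = 940.21 kPa.
q_all(net) = 940.21 / 2.5 = 376.08 kPa.

q_all(net) ≈ 380 kPa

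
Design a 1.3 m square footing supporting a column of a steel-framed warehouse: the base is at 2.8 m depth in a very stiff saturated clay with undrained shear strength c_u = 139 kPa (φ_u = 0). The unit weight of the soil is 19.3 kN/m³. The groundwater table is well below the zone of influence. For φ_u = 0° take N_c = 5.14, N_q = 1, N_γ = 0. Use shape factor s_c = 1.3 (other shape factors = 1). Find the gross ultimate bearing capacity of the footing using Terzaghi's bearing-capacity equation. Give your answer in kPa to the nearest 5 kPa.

q_ult ≈ 985 kPa

Overburden at base level: q = 19.3 × 2.8 = 54.04 kPa.
Cohesion term c·N_c·s_c = 139 × 5.14 × 1.3 = 928.8 kPa; surcharge term q·N_q = 54.04 × 1 = 54.04 kPa.
q_ult = 928.8 + 54.04 = 982.84 kPa.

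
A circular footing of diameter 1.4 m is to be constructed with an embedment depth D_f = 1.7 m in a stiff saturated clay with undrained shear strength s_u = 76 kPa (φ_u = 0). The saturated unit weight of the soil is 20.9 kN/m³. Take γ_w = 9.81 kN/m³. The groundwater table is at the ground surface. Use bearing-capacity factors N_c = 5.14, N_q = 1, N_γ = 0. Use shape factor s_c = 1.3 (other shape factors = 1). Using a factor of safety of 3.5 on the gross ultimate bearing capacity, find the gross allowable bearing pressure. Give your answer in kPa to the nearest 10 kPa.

Water table at ground surface, so effective unit weight γ' = 20.9 − 9.81 = 11.09 kN/m³ is used throughout; overburden q = 11.09 × 1.7 = 18.853 kPa.
Cohesion term c·N_c·s_c = 76 × 5.14 × 1.3 = 507.83 kPa; surcharge term q·N_q = 18.853 × 1 = 18.853 kPa.
q_ult = 507.83 + 18.853 = 526.68 kPa.
q_all = 526.68 / 3.5 = 150.48 kPa.

q_all ≈ 150 kPa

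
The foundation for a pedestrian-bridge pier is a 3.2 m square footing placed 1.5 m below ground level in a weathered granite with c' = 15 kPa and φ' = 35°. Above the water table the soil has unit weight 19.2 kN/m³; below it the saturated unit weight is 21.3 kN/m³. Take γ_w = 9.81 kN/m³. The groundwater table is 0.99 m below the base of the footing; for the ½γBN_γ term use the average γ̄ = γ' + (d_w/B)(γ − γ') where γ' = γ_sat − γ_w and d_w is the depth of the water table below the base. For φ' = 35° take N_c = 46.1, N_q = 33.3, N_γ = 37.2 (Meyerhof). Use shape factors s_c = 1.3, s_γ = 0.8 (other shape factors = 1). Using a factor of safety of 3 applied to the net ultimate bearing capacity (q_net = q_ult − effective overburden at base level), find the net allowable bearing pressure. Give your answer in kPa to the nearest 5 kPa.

q = γ·D_f = 19.2 × 1.5 = 28.8 kPa.
γ' = 11.49 kN/m³; averaging over the depth B below the base, γ̄ = γ' + (d_w/B)(γ − γ') = 13.875 kN/m³.
c·N_c·s_c = 15 × 46.1 × 1.3 = 898.95 kPa
q·N_q = 28.8 × 33.3 = 959.04 kPa
0.5·γ·B·N_γ·s_γ = 0.5 × 13.875 × 3.2 × 37.2 × 0.8 = 660.69 kPa
q_ult = 898.95 + 959.04 + 660.69 = 2518.7 kPa.
Net ultimate: q_net = 2518.7 − 28.8 = 2489.9 kPa.
q_all(net) = 2489.9 / 3 = 829.96 kPa.

q_all(net) ≈ 830 kPa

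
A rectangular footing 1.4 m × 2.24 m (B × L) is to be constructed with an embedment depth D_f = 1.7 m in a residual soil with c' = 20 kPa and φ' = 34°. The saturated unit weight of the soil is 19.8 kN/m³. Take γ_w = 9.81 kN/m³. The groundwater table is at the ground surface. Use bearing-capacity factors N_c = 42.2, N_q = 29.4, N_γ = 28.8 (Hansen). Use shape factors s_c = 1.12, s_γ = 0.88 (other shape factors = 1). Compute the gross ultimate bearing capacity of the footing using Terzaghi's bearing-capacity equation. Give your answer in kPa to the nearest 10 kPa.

q_ult ≈ 1620 kPa

Water table at ground surface, so effective unit weight γ' = 19.8 − 9.81 = 9.99 kN/m³ is used throughout; overburden q = 9.99 × 1.7 = 16.983 kPa; the same γ' applies in the ½γBN_γ term.
Cohesion term c·N_c·s_c = 20 × 42.2 × 1.12 = 945.28 kPa; surcharge term q·N_q = 16.983 × 29.4 = 499.3 kPa; self-weight term 0.5·γ·B·N_γ·s_γ = 0.5 × 9.99 × 1.4 × 28.8 × 0.88 = 177.23 kPa.
q_ult = 945.28 + 499.3 + 177.23 = 1621.8 kPa.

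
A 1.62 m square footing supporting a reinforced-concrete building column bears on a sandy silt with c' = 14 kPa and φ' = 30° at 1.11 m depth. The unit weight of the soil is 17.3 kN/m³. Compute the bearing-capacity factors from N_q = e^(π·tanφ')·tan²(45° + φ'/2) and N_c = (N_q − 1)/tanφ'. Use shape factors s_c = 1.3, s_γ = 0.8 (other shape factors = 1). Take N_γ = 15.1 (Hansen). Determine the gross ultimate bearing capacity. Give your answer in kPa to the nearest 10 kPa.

q_ult ≈ 1070 kPa

tan30° = 0.5774, so N_q = e^(π×0.5774)·tan²(60°) = 6.134 × 3.0 = 18.4.
N_c = (18.4 − 1)/tan30° = 30.14.
q = γ·D_f = 17.3 × 1.11 = 19.203 kPa.
c·N_c·s_c = 14 × 30.14 × 1.3 = 548.54 kPa
q·N_q = 19.203 × 18.401 = 353.36 kPa
0.5·γ·B·N_γ·s_γ = 0.5 × 17.3 × 1.62 × 15.1 × 0.8 = 169.28 kPa
q_ult = 548.54 + 353.36 + 169.28 = 1071.2 kPa.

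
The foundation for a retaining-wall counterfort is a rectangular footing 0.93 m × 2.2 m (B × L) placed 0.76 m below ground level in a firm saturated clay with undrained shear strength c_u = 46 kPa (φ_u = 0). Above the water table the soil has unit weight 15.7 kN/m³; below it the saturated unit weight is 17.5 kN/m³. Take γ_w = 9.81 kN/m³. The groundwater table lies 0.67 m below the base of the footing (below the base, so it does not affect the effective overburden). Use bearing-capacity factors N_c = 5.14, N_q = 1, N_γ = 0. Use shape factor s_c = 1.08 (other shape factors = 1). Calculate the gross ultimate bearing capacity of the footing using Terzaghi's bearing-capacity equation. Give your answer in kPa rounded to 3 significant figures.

Effective surcharge at the founding depth q = γ·D_f = 15.7 × 0.76 = 11.932 kPa.
q_ult = c·N_c·s_c + q·N_q
     = 46 × 5.14 × 1.08 + 11.932 × 1
     = 255.36 + 11.932 = 267.29 kPa.

q_ult ≈ 267 kPa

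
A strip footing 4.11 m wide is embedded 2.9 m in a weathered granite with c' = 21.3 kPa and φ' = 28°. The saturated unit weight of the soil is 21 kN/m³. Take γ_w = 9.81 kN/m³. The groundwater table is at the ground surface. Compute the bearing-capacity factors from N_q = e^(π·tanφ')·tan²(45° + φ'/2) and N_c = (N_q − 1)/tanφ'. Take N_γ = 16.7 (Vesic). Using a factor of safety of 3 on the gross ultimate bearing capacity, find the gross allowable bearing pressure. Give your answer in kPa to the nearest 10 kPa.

q_all ≈ 470 kPa

N_q = e^(π·tan28°)·tan²(59°) = 14.72; N_c = (N_q − 1)/tanφ' = 25.8.
Water table at ground surface, so effective unit weight γ' = 21 − 9.81 = 11.19 kN/m³ is used throughout; overburden q = 11.19 × 2.9 = 32.451 kPa; the same γ' applies in the ½γBN_γ term.
Cohesion term c·N_c = 21.3 × 25.803 = 549.61 kPa; surcharge term q·N_q = 32.451 × 14.72 = 477.67 kPa; self-weight term 0.5·γ·B·N_γ = 0.5 × 11.19 × 4.11 × 16.7 = 384.02 kPa.
q_ult = 549.61 + 477.67 + 384.02 = 1411.3 kPa.
q_all = 1411.3 / 3 = 470.44 kPa.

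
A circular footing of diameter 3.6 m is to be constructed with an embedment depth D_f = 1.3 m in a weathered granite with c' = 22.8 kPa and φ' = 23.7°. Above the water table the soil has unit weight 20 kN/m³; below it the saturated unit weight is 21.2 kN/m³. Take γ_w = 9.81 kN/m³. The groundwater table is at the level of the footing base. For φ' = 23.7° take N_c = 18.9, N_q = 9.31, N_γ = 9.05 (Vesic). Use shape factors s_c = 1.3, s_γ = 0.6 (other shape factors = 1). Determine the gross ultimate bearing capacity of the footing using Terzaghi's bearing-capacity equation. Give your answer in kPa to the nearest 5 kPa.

q_ult ≈ 915 kPa

Overburden at base level: q = 20 × 1.3 = 26 kPa.
Below the base the soil is submerged, so the ½γBN_γ term uses γ' = 21.2 − 9.81 = 11.39 kN/m³.
Cohesion term c·N_c·s_c = 22.8 × 18.9 × 1.3 = 560.2 kPa; surcharge term q·N_q = 26 × 9.31 = 242.06 kPa; self-weight term 0.5·γ·B·N_γ·s_γ = 0.5 × 11.39 × 3.6 × 9.05 × 0.6 = 111.33 kPa.
q_ult = 560.2 + 242.06 + 111.33 = 913.58 kPa.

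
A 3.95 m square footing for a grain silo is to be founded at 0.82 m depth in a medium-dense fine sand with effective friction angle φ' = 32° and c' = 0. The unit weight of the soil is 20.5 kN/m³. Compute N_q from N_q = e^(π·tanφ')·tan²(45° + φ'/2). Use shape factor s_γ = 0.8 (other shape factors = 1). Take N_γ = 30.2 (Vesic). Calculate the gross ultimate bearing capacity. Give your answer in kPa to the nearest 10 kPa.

tan32° = 0.6249, so N_q = e^(π×0.6249)·tan²(61°) = 7.121 × 3.255 = 23.18.
Overburden at base level: q = 20.5 × 0.82 = 16.81 kPa.
Surcharge term q·N_q = 16.81 × 23.177 = 389.6 kPa; self-weight term 0.5·γ·B·N_γ·s_γ = 0.5 × 20.5 × 3.95 × 30.2 × 0.8 = 978.18 kPa.
q_ult = 389.6 + 978.18 = 1367.8 kPa.

q_ult ≈ 1370 kPa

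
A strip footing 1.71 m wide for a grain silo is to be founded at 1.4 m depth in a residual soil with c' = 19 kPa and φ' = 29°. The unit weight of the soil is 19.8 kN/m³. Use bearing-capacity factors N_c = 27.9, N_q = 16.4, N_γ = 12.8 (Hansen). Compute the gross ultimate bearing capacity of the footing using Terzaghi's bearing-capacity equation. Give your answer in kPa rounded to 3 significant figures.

q_ult ≈ 1200 kPa

q = γ·D_f = 19.8 × 1.4 = 27.72 kPa.
c·N_c = 19 × 27.9 = 530.1 kPa
q·N_q = 27.72 × 16.4 = 454.61 kPa
0.5·γ·B·N_γ = 0.5 × 19.8 × 1.71 × 12.8 = 216.69 kPa
q_ult = 530.1 + 454.61 + 216.69 = 1201.4 kPa.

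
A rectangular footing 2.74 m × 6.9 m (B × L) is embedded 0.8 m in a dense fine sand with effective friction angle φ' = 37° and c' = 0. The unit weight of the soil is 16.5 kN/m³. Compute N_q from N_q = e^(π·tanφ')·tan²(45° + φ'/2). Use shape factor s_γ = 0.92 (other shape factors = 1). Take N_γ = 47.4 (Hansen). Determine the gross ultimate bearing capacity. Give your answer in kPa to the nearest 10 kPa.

tan37° = 0.7536, so N_q = e^(π×0.7536)·tan²(63.5°) = 10.669 × 4.023 = 42.92.
q = γ·D_f = 16.5 × 0.8 = 13.2 kPa.
q·N_q = 13.2 × 42.92 = 566.54 kPa
0.5·γ·B·N_γ·s_γ = 0.5 × 16.5 × 2.74 × 47.4 × 0.92 = 985.76 kPa
q_ult = 566.54 + 985.76 = 1552.3 kPa.

q_ult ≈ 1550 kPa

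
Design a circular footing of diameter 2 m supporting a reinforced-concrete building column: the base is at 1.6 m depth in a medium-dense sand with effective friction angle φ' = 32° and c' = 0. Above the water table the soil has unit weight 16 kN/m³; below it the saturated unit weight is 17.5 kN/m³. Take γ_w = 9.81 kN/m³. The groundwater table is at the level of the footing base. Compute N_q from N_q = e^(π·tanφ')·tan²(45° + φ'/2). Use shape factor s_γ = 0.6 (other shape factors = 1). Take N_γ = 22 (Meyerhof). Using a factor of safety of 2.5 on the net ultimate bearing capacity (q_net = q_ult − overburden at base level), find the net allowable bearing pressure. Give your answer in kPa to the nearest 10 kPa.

N_q = e^(π·tan32°)·tan²(61°) = 23.18.
Overburden at base level: q = 16 × 1.6 = 25.6 kPa.
Below the base the soil is submerged, so the ½γBN_γ term uses γ' = 17.5 − 9.81 = 7.69 kN/m³.
Surcharge term q·N_q = 25.6 × 23.177 = 593.33 kPa; self-weight term 0.5·γ·B·N_γ·s_γ = 0.5 × 7.69 × 2 × 22 × 0.6 = 101.51 kPa.
q_ult = 593.33 + 101.51 = 694.83 kPa.
q_net = 694.83 − 25.6 = 669.23 kPa.
q_all(net) = 669.23 / 2.5 = 267.69 kPa.

q_all(net) ≈ 270 kPa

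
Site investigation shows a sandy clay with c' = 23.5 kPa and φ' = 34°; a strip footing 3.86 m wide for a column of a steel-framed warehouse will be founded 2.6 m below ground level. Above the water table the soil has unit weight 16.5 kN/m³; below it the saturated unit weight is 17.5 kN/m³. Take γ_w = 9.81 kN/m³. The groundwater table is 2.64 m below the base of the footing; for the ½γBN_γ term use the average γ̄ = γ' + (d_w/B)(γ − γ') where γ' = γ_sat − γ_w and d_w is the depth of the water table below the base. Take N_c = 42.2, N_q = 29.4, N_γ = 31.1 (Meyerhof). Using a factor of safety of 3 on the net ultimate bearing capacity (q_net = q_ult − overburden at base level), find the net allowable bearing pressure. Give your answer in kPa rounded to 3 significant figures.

q_all(net) ≈ 1010 kPa

Effective surcharge at the founding depth q = γ·D_f = 16.5 × 2.6 = 42.9 kPa.
With d_w = 2.64 m < B, γ̄ = 7.69 + (2.64/3.86) × (16.5 − 7.69) = 13.715 kN/m³.
q_ult = c·N_c + q·N_q + 0.5·γ·B·N_γ
     = 23.5 × 42.2 + 42.9 × 29.4 + 0.5 × 13.715 × 3.86 × 31.1
     = 991.7 + 1261.3 + 823.24 = 3076.2 kPa.
q_net = 3076.2 − 42.9 = 3033.3 kPa.
q_all(net) = 3033.3 / 3 = 1011.1 kPa.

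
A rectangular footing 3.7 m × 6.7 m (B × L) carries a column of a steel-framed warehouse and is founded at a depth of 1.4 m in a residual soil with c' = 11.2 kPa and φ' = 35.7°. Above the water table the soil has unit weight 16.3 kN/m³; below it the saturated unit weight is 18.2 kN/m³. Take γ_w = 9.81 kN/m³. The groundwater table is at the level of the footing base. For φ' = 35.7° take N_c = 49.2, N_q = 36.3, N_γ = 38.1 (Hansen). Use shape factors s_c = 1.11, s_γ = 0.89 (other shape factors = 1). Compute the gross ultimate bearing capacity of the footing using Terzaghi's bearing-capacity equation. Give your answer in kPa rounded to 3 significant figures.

Overburden at base level: q = 16.3 × 1.4 = 22.82 kPa.
Below the base the soil is submerged, so the ½γBN_γ term uses γ' = 18.2 − 9.81 = 8.39 kN/m³.
Cohesion term c·N_c·s_c = 11.2 × 49.2 × 1.11 = 611.65 kPa; surcharge term q·N_q = 22.82 × 36.3 = 828.37 kPa; self-weight term 0.5·γ·B·N_γ·s_γ = 0.5 × 8.39 × 3.7 × 38.1 × 0.89 = 526.32 kPa.
q_ult = 611.65 + 828.37 + 526.32 = 1966.3 kPa.

q_ult ≈ 1970 kPa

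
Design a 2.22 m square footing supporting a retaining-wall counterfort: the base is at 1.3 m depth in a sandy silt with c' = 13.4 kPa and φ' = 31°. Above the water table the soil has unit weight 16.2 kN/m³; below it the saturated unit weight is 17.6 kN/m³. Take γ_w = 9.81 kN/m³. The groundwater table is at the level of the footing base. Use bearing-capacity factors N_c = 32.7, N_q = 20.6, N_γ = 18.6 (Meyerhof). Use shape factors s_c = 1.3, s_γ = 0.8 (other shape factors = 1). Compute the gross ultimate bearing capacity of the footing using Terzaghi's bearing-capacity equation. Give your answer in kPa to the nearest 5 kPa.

q_ult ≈ 1130 kPa

Overburden at base level: q = 16.2 × 1.3 = 21.06 kPa.
Below the base the soil is submerged, so the ½γBN_γ term uses γ' = 17.6 − 9.81 = 7.79 kN/m³.
Cohesion term c·N_c·s_c = 13.4 × 32.7 × 1.3 = 569.63 kPa; surcharge term q·N_q = 21.06 × 20.6 = 433.84 kPa; self-weight term 0.5·γ·B·N_γ·s_γ = 0.5 × 7.79 × 2.22 × 18.6 × 0.8 = 128.67 kPa.
q_ult = 569.63 + 433.84 + 128.67 = 1132.1 kPa.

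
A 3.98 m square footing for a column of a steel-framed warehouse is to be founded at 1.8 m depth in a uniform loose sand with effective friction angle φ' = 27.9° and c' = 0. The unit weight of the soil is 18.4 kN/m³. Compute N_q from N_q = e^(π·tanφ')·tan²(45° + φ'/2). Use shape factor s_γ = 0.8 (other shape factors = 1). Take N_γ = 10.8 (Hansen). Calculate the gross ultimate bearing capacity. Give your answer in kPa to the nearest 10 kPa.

q_ult ≈ 800 kPa

tan27.9° = 0.5295, so N_q = e^(π×0.5295)·tan²(58.95°) = 5.277 × 2.759 = 14.56.
Effective surcharge at the founding depth q = γ·D_f = 18.4 × 1.8 = 33.12 kPa.
q_ult = q·N_q + 0.5·γ·B·N_γ·s_γ
     = 33.12 × 14.559 + 0.5 × 18.4 × 3.98 × 10.8 × 0.8
     = 482.2 + 316.36 = 798.56 kPa.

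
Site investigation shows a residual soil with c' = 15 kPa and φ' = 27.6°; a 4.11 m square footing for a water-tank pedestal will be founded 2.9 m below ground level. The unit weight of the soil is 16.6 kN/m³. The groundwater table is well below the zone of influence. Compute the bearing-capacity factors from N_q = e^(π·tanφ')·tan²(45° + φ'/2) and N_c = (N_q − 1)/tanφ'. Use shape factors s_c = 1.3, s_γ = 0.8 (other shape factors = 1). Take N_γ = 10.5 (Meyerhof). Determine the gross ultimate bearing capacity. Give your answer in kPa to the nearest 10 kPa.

tan27.6° = 0.5228, so N_q = e^(π×0.5228)·tan²(58.8°) = 5.167 × 2.726 = 14.09.
N_c = (14.09 − 1)/tan27.6° = 25.04.
Effective surcharge at the founding depth q = γ·D_f = 16.6 × 2.9 = 48.14 kPa.
q_ult = c·N_c·s_c + q·N_q + 0.5·γ·B·N_γ·s_γ
     = 15 × 25.037 × 1.3 + 48.14 × 14.089 + 0.5 × 16.6 × 4.11 × 10.5 × 0.8
     = 488.22 + 678.24 + 286.55 = 1453 kPa.

q_ult ≈ 1450 kPa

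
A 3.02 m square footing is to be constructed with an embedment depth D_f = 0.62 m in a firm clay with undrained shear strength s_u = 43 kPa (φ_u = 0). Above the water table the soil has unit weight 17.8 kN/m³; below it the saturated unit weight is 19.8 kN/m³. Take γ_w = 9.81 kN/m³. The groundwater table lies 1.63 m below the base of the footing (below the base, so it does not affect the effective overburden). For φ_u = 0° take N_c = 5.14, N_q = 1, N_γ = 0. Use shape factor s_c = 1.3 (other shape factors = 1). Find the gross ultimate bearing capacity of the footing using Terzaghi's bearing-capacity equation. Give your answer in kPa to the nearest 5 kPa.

q_ult ≈ 300 kPa

q = γ·D_f = 17.8 × 0.62 = 11.036 kPa.
c·N_c·s_c = 43 × 5.14 × 1.3 = 287.33 kPa
q·N_q = 11.036 × 1 = 11.036 kPa
q_ult = 287.33 + 11.036 = 298.36 kPa.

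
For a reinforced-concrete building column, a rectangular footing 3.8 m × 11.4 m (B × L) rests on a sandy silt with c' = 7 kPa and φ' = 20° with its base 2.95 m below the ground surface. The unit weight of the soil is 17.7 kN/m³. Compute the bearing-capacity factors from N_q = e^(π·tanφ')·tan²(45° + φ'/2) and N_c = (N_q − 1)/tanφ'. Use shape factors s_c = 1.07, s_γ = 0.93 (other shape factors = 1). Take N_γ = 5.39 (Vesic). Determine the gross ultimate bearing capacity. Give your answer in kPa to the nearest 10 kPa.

tan20° = 0.364, so N_q = e^(π×0.364)·tan²(55°) = 3.138 × 2.04 = 6.4.
N_c = (6.4 − 1)/tan20° = 14.83.
Effective surcharge at the founding depth q = γ·D_f = 17.7 × 2.95 = 52.215 kPa.
q_ult = c·N_c·s_c + q·N_q + 0.5·γ·B·N_γ·s_γ
     = 7 × 14.835 × 1.07 + 52.215 × 6.3994 + 0.5 × 17.7 × 3.8 × 5.39 × 0.93
     = 111.11 + 334.14 + 168.58 = 613.83 kPa.

q_ult ≈ 610 kPa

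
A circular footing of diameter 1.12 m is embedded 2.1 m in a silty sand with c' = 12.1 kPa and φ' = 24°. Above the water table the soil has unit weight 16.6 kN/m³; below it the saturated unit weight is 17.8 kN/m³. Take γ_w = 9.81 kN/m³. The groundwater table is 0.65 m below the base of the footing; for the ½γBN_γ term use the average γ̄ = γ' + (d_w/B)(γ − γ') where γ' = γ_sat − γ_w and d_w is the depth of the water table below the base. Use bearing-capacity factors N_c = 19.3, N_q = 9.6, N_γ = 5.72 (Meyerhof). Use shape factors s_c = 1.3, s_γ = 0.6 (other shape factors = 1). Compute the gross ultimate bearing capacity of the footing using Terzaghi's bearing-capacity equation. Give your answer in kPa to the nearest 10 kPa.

q_ult ≈ 660 kPa

Overburden at base level: q = 16.6 × 2.1 = 34.86 kPa.
The water table is 0.65 m below the base (< B = 1.12 m), so the ½γBN_γ term uses γ̄ = γ' + (d_w/B)(γ − γ') = 7.99 + (0.65/1.12)(16.6 − 7.99) = 12.987 kN/m³.
Cohesion term c·N_c·s_c = 12.1 × 19.3 × 1.3 = 303.59 kPa; surcharge term q·N_q = 34.86 × 9.6 = 334.66 kPa; self-weight term 0.5·γ·B·N_γ·s_γ = 0.5 × 12.987 × 1.12 × 5.72 × 0.6 = 24.96 kPa.
q_ult = 303.59 + 334.66 + 24.96 = 663.2 kPa.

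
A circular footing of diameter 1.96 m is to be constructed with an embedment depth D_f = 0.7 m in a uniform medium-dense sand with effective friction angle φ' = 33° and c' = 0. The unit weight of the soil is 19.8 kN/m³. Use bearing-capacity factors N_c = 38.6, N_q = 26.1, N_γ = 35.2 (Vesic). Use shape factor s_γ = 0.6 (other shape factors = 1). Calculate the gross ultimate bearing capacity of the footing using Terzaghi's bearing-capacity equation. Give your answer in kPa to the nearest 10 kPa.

q_ult ≈ 770 kPa

q = γ·D_f = 19.8 × 0.7 = 13.86 kPa.
q·N_q = 13.86 × 26.1 = 361.75 kPa
0.5·γ·B·N_γ·s_γ = 0.5 × 19.8 × 1.96 × 35.2 × 0.6 = 409.81 kPa
q_ult = 361.75 + 409.81 = 771.56 kPa.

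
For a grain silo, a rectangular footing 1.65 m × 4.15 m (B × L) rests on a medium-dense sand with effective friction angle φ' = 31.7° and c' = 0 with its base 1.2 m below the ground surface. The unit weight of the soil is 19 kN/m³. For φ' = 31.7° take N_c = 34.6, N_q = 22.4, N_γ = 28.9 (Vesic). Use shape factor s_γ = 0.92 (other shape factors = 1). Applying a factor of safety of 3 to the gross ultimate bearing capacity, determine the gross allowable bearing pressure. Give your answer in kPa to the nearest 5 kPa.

q_all ≈ 310 kPa

Overburden at base level: q = 19 × 1.2 = 22.8 kPa.
Surcharge term q·N_q = 22.8 × 22.4 = 510.72 kPa; self-weight term 0.5·γ·B·N_γ·s_γ = 0.5 × 19 × 1.65 × 28.9 × 0.92 = 416.77 kPa.
q_ult = 510.72 + 416.77 = 927.49 kPa.
q_all = q_ult / FS = 927.49 / 3 = 309.16 kPa.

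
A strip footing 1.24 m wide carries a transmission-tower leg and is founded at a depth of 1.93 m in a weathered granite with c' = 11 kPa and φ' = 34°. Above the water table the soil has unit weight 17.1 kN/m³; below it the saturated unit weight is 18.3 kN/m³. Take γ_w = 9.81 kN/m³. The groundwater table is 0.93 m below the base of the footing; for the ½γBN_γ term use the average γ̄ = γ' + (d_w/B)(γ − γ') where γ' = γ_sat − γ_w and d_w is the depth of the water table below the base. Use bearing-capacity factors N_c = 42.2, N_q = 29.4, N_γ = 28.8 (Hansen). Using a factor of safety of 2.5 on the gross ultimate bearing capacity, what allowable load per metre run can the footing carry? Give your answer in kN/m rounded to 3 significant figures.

q = γ·D_f = 17.1 × 1.93 = 33.003 kPa.
γ' = 8.49 kN/m³; averaging over the depth B below the base, γ̄ = γ' + (d_w/B)(γ − γ') = 14.948 kN/m³.
c·N_c = 11 × 42.2 = 464.2 kPa
q·N_q = 33.003 × 29.4 = 970.29 kPa
0.5·γ·B·N_γ = 0.5 × 14.948 × 1.24 × 28.8 = 266.9 kPa
q_ult = 464.2 + 970.29 + 266.9 = 1701.4 kPa.
Gross allowable pressure q_all = 1701.4 / 2.5 = 680.56 kPa.
Allowable wall load = q_all × B = 680.56 × 1.24 = 843.89 kN per metre run.

≈ 844 kN/m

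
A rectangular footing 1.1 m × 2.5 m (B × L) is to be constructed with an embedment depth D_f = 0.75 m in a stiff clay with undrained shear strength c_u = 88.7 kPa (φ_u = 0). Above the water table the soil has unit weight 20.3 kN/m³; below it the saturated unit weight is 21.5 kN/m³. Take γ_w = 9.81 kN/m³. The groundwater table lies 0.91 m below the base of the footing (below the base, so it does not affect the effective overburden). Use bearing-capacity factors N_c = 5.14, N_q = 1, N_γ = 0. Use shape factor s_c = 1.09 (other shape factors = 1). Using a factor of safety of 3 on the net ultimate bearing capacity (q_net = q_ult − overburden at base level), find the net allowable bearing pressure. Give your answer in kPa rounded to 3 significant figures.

Effective surcharge at the founding depth q = γ·D_f = 20.3 × 0.75 = 15.225 kPa.
q_ult = c·N_c·s_c + q·N_q
     = 88.7 × 5.14 × 1.09 + 15.225 × 1
     = 496.95 + 15.225 = 512.18 kPa.
q_net = 512.18 − 15.225 = 496.95 kPa.
q_all(net) = 496.95 / 3 = 165.65 kPa.

q_all(net) ≈ 166 kPa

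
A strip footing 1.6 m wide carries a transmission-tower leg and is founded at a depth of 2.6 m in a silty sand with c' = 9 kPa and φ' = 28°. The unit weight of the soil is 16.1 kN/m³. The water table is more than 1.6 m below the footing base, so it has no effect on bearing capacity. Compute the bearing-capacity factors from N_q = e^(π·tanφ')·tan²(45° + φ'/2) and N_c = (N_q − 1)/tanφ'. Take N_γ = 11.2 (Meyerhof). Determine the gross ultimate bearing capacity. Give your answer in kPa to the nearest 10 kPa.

tan28° = 0.5317, so N_q = e^(π×0.5317)·tan²(59°) = 5.314 × 2.77 = 14.72.
N_c = (14.72 − 1)/tan28° = 25.8.
Effective surcharge at the founding depth q = γ·D_f = 16.1 × 2.6 = 41.86 kPa.
q_ult = c·N_c + q·N_q + 0.5·γ·B·N_γ
     = 9 × 25.803 + 41.86 × 14.72 + 0.5 × 16.1 × 1.6 × 11.2
     = 232.23 + 616.17 + 144.26 = 992.66 kPa.

q_ult ≈ 990 kPa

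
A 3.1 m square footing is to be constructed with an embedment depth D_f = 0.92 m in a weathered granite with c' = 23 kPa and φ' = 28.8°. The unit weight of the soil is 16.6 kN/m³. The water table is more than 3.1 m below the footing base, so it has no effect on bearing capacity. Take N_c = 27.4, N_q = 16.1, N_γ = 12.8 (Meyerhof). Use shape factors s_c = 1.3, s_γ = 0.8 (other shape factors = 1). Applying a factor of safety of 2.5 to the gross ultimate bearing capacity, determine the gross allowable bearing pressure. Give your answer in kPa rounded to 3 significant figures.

Effective surcharge at the founding depth q = γ·D_f = 16.6 × 0.92 = 15.272 kPa.
q_ult = c·N_c·s_c + q·N_q + 0.5·γ·B·N_γ·s_γ
     = 23 × 27.4 × 1.3 + 15.272 × 16.1 + 0.5 × 16.6 × 3.1 × 12.8 × 0.8
     = 819.26 + 245.88 + 263.48 = 1328.6 kPa.
q_all = q_ult / FS = 1328.6 / 2.5 = 531.45 kPa.

q_all ≈ 531 kPa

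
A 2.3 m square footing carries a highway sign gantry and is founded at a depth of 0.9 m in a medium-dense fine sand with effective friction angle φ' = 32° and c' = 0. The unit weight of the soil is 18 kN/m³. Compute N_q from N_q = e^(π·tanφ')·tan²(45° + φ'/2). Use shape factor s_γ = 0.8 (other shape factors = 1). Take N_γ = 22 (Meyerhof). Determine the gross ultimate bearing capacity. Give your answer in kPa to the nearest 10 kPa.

q_ult ≈ 740 kPa

tan32° = 0.6249, so N_q = e^(π×0.6249)·tan²(61°) = 7.121 × 3.255 = 23.18.
q = γ·D_f = 18 × 0.9 = 16.2 kPa.
q·N_q = 16.2 × 23.177 = 375.46 kPa
0.5·γ·B·N_γ·s_γ = 0.5 × 18 × 2.3 × 22 × 0.8 = 364.32 kPa
q_ult = 375.46 + 364.32 = 739.78 kPa.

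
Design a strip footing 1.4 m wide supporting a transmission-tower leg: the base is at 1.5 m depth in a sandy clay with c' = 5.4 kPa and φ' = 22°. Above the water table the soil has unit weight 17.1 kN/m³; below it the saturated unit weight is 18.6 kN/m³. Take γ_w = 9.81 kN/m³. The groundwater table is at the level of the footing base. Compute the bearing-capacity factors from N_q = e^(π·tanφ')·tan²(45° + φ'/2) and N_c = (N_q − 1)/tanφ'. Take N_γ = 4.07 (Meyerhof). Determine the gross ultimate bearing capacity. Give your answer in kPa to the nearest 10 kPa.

q_ult ≈ 320 kPa

tan22° = 0.404, so N_q = e^(π×0.404)·tan²(56°) = 3.558 × 2.198 = 7.82.
N_c = (7.82 − 1)/tan22° = 16.88.
q = γ·D_f = 17.1 × 1.5 = 25.65 kPa.
For the ½γBN_γ term take γ' = 18.6 − 9.81 = 8.79 kN/m³ (soil below base is submerged).
c·N_c = 5.4 × 16.883 = 91.167 kPa
q·N_q = 25.65 × 7.8211 = 200.61 kPa
0.5·γ·B·N_γ = 0.5 × 8.79 × 1.4 × 4.07 = 25.043 kPa
q_ult = 91.167 + 200.61 + 25.043 = 316.82 kPa.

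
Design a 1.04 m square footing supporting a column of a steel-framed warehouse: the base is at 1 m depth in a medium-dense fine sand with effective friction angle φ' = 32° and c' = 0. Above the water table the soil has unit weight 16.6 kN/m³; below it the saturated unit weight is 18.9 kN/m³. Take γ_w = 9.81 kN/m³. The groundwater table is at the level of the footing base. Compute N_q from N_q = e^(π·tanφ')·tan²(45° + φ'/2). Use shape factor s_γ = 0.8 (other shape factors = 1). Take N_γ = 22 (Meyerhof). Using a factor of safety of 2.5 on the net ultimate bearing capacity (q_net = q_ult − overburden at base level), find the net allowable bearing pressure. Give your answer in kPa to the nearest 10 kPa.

q_all(net) ≈ 180 kPa

N_q = e^(π·tan32°)·tan²(61°) = 23.18.
q = γ·D_f = 16.6 × 1 = 16.6 kPa.
For the ½γBN_γ term take γ' = 18.9 − 9.81 = 9.09 kN/m³ (soil below base is submerged).
q·N_q = 16.6 × 23.177 = 384.73 kPa
0.5·γ·B·N_γ·s_γ = 0.5 × 9.09 × 1.04 × 22 × 0.8 = 83.192 kPa
q_ult = 384.73 + 83.192 = 467.93 kPa.
q_net = 467.93 − 16.6 = 451.33 kPa.
q_all(net) = 451.33 / 2.5 = 180.53 kPa.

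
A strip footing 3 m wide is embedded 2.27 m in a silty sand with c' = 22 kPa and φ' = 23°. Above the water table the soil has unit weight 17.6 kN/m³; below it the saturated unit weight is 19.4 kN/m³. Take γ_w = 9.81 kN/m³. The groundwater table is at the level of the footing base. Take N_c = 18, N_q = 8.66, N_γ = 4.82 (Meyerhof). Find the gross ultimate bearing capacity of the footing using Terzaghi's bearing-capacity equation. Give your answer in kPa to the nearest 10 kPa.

q = γ·D_f = 17.6 × 2.27 = 39.952 kPa.
For the ½γBN_γ term take γ' = 19.4 − 9.81 = 9.59 kN/m³ (soil below base is submerged).
c·N_c = 22 × 18 = 396 kPa
q·N_q = 39.952 × 8.66 = 345.98 kPa
0.5·γ·B·N_γ = 0.5 × 9.59 × 3 × 4.82 = 69.336 kPa
q_ult = 396 + 345.98 + 69.336 = 811.32 kPa.

q_ult ≈ 810 kPa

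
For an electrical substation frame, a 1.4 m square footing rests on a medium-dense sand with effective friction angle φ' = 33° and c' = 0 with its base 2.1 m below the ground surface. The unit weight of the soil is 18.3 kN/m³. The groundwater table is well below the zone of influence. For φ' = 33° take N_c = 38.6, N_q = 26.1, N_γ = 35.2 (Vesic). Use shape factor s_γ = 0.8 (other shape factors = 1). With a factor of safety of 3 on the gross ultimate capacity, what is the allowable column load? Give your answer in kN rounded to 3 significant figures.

P_all ≈ 891 kN

Effective surcharge at the founding depth q = γ·D_f = 18.3 × 2.1 = 38.43 kPa.
q_ult = q·N_q + 0.5·γ·B·N_γ·s_γ
     = 38.43 × 26.1 + 0.5 × 18.3 × 1.4 × 35.2 × 0.8
     = 1003 + 360.73 = 1363.8 kPa.
Gross allowable pressure q_all = 1363.8 / 3 = 454.58 kPa.
Footing area = 1.96 m², so allowable column load = 454.58 × 1.96 = 890.99 kN.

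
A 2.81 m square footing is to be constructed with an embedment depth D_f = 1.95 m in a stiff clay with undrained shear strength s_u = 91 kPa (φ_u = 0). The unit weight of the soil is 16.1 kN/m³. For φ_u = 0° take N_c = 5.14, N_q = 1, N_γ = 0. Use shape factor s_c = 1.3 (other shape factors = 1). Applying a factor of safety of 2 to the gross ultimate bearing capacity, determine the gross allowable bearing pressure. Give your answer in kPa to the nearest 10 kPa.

q_all ≈ 320 kPa

Effective surcharge at the founding depth q = γ·D_f = 16.1 × 1.95 = 31.395 kPa.
q_ult = c·N_c·s_c + q·N_q
     = 91 × 5.14 × 1.3 + 31.395 × 1
     = 608.06 + 31.395 = 639.46 kPa.
q_all = q_ult / FS = 639.46 / 2 = 319.73 kPa.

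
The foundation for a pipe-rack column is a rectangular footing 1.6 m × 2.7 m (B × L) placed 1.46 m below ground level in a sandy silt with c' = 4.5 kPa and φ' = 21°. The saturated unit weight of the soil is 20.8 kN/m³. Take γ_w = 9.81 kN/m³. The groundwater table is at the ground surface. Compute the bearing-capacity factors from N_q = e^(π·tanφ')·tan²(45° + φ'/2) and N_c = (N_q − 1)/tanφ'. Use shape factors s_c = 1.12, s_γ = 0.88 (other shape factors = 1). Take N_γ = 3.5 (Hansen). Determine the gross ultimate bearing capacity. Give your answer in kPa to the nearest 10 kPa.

tan21° = 0.3839, so N_q = e^(π×0.3839)·tan²(55.5°) = 3.34 × 2.117 = 7.07.
N_c = (7.07 − 1)/tan21° = 15.81.
With the water table at the surface the whole profile is submerged: γ' = 20.8 − 9.81 = 10.99 kN/m³, so q = γ'·D_f = 16.045 kPa; the same γ' applies in the ½γBN_γ term.
q_ult = c·N_c·s_c + q·N_q + 0.5·γ·B·N_γ·s_γ
     = 4.5 × 15.815 × 1.12 + 16.045 × 7.0708 + 0.5 × 10.99 × 1.6 × 3.5 × 0.88
     = 79.707 + 113.45 + 27.079 = 220.24 kPa.

q_ult ≈ 220 kPa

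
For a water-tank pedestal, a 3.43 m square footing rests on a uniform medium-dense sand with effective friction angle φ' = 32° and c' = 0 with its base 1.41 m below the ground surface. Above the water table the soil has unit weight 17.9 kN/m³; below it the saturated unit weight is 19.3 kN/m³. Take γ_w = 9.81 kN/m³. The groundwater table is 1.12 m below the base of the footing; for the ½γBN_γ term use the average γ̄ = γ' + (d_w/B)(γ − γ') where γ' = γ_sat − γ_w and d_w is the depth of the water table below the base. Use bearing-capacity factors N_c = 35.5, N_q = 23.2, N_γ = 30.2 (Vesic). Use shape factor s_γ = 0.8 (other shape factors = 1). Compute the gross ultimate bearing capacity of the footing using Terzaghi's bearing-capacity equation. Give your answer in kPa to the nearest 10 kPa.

Overburden at base level: q = 17.9 × 1.41 = 25.239 kPa.
The water table is 1.12 m below the base (< B = 3.43 m), so the ½γBN_γ term uses γ̄ = γ' + (d_w/B)(γ − γ') = 9.49 + (1.12/3.43)(17.9 − 9.49) = 12.236 kN/m³.
Surcharge term q·N_q = 25.239 × 23.2 = 585.54 kPa; self-weight term 0.5·γ·B·N_γ·s_γ = 0.5 × 12.236 × 3.43 × 30.2 × 0.8 = 507 kPa.
q_ult = 585.54 + 507 = 1092.5 kPa.

q_ult ≈ 1090 kPa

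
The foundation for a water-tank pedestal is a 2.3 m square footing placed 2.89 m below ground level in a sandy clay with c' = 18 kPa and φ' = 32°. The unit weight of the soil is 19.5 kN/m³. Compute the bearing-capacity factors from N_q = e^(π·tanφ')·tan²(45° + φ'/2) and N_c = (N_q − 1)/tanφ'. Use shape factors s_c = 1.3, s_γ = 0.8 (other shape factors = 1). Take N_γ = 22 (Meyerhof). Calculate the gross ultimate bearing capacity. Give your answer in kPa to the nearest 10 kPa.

q_ult ≈ 2530 kPa

tan32° = 0.6249, so N_q = e^(π×0.6249)·tan²(61°) = 7.121 × 3.255 = 23.18.
N_c = (23.18 − 1)/tan32° = 35.49.
Effective surcharge at the founding depth q = γ·D_f = 19.5 × 2.89 = 56.355 kPa.
q_ult = c·N_c·s_c + q·N_q + 0.5·γ·B·N_γ·s_γ
     = 18 × 35.49 × 1.3 + 56.355 × 23.177 + 0.5 × 19.5 × 2.3 × 22 × 0.8
     = 830.47 + 1306.1 + 394.68 = 2531.3 kPa.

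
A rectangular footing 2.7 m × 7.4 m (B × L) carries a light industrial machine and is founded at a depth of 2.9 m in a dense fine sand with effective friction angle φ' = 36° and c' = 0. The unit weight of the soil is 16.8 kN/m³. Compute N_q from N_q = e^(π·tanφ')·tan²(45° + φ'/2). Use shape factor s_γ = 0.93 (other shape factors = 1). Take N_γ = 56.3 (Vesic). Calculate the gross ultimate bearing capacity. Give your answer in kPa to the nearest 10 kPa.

q_ult ≈ 3030 kPa

tan36° = 0.7265, so N_q = e^(π×0.7265)·tan²(63°) = 9.801 × 3.852 = 37.75.
Effective surcharge at the founding depth q = γ·D_f = 16.8 × 2.9 = 48.72 kPa.
q_ult = q·N_q + 0.5·γ·B·N_γ·s_γ
     = 48.72 × 37.752 + 0.5 × 16.8 × 2.7 × 56.3 × 0.93
     = 1839.3 + 1187.5 = 3026.8 kPa.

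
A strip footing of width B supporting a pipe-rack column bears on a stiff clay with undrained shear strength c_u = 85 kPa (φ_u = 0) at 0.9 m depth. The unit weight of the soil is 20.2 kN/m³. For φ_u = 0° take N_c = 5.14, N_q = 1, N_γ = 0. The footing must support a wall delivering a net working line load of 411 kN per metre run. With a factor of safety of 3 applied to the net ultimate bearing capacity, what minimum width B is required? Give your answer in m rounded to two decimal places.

B = 2.82 m

Overburden at base level: q = 20.2 × 0.9 = 18.18 kPa.
Cohesion term c·N_c = 85 × 5.14 = 436.9 kPa; surcharge term q·N_q = 18.18 × 1 = 18.18 kPa.
q_ult = 436.9 + 18.18 = 455.08 kPa.
For φ = 0 the ½γBN_γ term vanishes, so q_ult is independent of B. q_net = 455.08 − 18.18 = 436.9 kPa; q_all(net) = 436.9/3 = 145.63 kPa.
Required width B = w / q_all(net) = 411 / 145.63 = 2.822 m.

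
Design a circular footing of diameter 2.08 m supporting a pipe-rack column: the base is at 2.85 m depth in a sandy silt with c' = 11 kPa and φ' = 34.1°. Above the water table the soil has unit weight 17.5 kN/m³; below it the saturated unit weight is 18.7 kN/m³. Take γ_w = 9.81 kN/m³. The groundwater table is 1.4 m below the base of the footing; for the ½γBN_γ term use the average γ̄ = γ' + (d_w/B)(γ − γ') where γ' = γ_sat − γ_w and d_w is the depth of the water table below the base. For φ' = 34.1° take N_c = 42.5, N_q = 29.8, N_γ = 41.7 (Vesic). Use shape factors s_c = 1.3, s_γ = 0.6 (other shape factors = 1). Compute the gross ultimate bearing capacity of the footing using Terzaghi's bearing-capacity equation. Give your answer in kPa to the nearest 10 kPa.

Overburden at base level: q = 17.5 × 2.85 = 49.875 kPa.
The water table is 1.4 m below the base (< B = 2.08 m), so the ½γBN_γ term uses γ̄ = γ' + (d_w/B)(γ − γ') = 8.89 + (1.4/2.08)(17.5 − 8.89) = 14.685 kN/m³.
Cohesion term c·N_c·s_c = 11 × 42.5 × 1.3 = 607.75 kPa; surcharge term q·N_q = 49.875 × 29.8 = 1486.3 kPa; self-weight term 0.5·γ·B·N_γ·s_γ = 0.5 × 14.685 × 2.08 × 41.7 × 0.6 = 382.12 kPa.
q_ult = 607.75 + 1486.3 + 382.12 = 2476.1 kPa.

q_ult ≈ 2480 kPa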